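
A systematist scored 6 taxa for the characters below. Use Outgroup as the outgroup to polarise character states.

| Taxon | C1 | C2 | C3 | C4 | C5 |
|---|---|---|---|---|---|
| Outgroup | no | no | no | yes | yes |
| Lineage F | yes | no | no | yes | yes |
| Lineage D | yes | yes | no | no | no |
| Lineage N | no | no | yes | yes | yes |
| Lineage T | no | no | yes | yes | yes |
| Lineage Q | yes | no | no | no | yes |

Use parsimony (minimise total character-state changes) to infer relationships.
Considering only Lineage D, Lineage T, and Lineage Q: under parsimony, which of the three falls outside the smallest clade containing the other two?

Lineage T

Character polarity is set by the outgroup: the derived state is whichever differs from the outgroup's state, so for C4, C5 the derived state is 'no', and for the remaining characters it is 'yes'.
C1 (derived state 'yes') is shared by Lineage D, Lineage F, and Lineage Q — a synapomorphy uniting that clade.
C2: derived state 'yes' in Lineage D only — an autapomorphy, so it tells us nothing about relationships among taxa.
Only Lineage N and Lineage T show the derived state 'yes' for C3, supporting them as a clade.
Only Lineage D and Lineage Q show the derived state 'no' for C4, supporting them as a clade.
C5: derived state 'no' in Lineage D only — an autapomorphy, so it tells us nothing about relationships among taxa.
Most parsimonious ingroup topology: ((Lineage F,(Lineage D,Lineage Q)),(Lineage N,Lineage T)).
Lineage Q and Lineage D share a more recent common ancestor with each other than either does with Lineage T, so Lineage T is the least closely related of the three.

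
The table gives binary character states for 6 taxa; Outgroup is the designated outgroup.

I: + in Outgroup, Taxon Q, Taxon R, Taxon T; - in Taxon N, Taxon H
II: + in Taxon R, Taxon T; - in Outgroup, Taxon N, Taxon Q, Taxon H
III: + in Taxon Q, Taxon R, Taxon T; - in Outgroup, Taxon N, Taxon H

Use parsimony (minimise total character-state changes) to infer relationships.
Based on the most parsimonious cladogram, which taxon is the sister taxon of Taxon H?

Character polarity is set by the outgroup: the derived state is whichever differs from the outgroup's state, so for I the derived state is '-', and for the remaining characters it is '+'.
Only Taxon H and Taxon N show the derived state '-' for I, supporting them as a clade.
II (derived state '+') is shared by Taxon R and Taxon T — a synapomorphy uniting that clade.
III: derived state '+' in Taxon Q, Taxon R, and Taxon T only — synapomorphy for {Taxon Q, Taxon R, Taxon T}.
Most parsimonious ingroup topology: ((Taxon H,Taxon N),(Taxon Q,(Taxon R,Taxon T))).
Taxon H and Taxon N form a cherry on this tree, so they are sister taxa.

Taxon N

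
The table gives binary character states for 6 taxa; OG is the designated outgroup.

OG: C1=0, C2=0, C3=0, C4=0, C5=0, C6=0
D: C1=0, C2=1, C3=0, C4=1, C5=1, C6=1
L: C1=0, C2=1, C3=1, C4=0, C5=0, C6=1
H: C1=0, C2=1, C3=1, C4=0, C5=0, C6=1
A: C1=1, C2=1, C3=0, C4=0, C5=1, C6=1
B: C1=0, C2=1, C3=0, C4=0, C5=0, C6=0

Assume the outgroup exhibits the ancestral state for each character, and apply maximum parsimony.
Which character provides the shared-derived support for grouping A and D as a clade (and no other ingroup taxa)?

C5

The outgroup has state '0' for every character, so '1' is the derived state throughout.
C1: derived state '1' in A only — an autapomorphy, so it tells us nothing about relationships among taxa.
All ingroup taxa share the derived state '1' for C2; it defines the ingroup but does not resolve relationships within it.
C3: derived state '1' in H and L only — synapomorphy for {H, L}.
C4: derived state '1' in D only — an autapomorphy, so it tells us nothing about relationships among taxa.
Only A and D show the derived state '1' for C5, supporting them as a clade.
C6: derived state '1' in A, D, H, and L only — synapomorphy for {A, D, H, L}.
Most parsimonious ingroup topology: (((D,A),(L,H)),B).
The clade {A, D} is supported by C5: its derived state '1' occurs in exactly those taxa and in no other taxon (including the outgroup).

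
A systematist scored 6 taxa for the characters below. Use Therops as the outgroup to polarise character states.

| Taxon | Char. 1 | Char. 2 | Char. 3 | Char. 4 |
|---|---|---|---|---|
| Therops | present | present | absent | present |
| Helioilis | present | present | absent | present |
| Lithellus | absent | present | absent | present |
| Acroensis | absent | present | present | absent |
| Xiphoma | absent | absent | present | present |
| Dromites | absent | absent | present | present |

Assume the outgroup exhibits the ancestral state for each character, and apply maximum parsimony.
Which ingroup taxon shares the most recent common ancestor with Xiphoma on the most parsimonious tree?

Character polarity is set by the outgroup: the derived state is whichever differs from the outgroup's state, so for Char. 1, Char. 2, Char. 4 the derived state is 'absent', and for the remaining characters it is 'present'.
Only Acroensis, Dromites, Lithellus, and Xiphoma show the derived state 'absent' for Char. 1, supporting them as a clade.
Only Dromites and Xiphoma show the derived state 'absent' for Char. 2, supporting them as a clade.
Char. 3: derived state 'present' in Acroensis, Dromites, and Xiphoma only — synapomorphy for {Acroensis, Dromites, Xiphoma}.
Char. 4 (derived state 'absent') is unique to Acroensis (autapomorphy; uninformative for grouping).
Most parsimonious ingroup topology: (((Acroensis,(Xiphoma,Dromites)),Lithellus),Helioilis).
Xiphoma and Dromites form a cherry on this tree, so they are sister taxa.

Dromites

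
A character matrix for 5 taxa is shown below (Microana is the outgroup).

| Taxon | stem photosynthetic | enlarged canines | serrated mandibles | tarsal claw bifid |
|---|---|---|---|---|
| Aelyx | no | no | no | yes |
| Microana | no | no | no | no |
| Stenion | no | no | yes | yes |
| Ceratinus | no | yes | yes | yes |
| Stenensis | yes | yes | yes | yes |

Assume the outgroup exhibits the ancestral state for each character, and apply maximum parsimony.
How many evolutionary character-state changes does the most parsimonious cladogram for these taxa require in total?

The outgroup has state 'no' for every character, so 'yes' is the derived state throughout.
stem photosynthetic: derived state 'yes' in Stenensis only — an autapomorphy, so it tells us nothing about relationships among taxa.
enlarged canines: derived state 'yes' in Ceratinus and Stenensis only — synapomorphy for {Ceratinus, Stenensis}.
serrated mandibles: derived state 'yes' in Ceratinus, Stenensis, and Stenion only — synapomorphy for {Ceratinus, Stenensis, Stenion}.
tarsal claw bifid (derived state 'yes') is shared by all ingroup taxa — unites the whole ingroup.
Most parsimonious ingroup topology: (((Stenensis,Ceratinus),Stenion),Aelyx).
Changes per character on this tree: stem photosynthetic: 1; enlarged canines: 1; serrated mandibles: 1; tarsal claw bifid: 1.
Total = 4.

4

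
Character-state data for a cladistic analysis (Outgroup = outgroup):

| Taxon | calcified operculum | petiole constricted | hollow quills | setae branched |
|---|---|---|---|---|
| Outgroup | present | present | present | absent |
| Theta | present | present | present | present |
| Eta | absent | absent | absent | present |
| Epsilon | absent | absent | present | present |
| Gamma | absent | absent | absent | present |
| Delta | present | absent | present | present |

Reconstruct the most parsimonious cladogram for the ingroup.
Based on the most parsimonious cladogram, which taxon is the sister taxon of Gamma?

Character polarity is set by the outgroup: the derived state is whichever differs from the outgroup's state, so for calcified operculum, petiole constricted, hollow quills the derived state is 'absent', and for the remaining characters it is 'present'.
calcified operculum (derived state 'absent') is shared by Epsilon, Eta, and Gamma — a synapomorphy uniting that clade.
petiole constricted: derived state 'absent' in Delta, Epsilon, Eta, and Gamma only — synapomorphy for {Delta, Epsilon, Eta, Gamma}.
hollow quills (derived state 'absent') is shared by Eta and Gamma — a synapomorphy uniting that clade.
setae branched (derived state 'present') is shared by all ingroup taxa — unites the whole ingroup.
Most parsimonious ingroup topology: (Theta,(((Eta,Gamma),Epsilon),Delta)).
Gamma and Eta form a cherry on this tree, so they are sister taxa.

Eta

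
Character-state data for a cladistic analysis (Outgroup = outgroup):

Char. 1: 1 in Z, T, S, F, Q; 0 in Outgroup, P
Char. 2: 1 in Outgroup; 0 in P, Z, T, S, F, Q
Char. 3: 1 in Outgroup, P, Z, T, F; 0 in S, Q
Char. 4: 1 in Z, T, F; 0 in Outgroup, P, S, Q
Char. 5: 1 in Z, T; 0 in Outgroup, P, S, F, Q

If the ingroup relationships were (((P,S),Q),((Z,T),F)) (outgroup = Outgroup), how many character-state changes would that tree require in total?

Map each character onto (((P,S),Q),((Z,T),F)) (rooted by Outgroup) and count the minimum state changes it requires (Fitch parsimony):
Char. 1: 2; Char. 2: 1; Char. 3: 2; Char. 4: 1; Char. 5: 1.
Total tree length = 7.

7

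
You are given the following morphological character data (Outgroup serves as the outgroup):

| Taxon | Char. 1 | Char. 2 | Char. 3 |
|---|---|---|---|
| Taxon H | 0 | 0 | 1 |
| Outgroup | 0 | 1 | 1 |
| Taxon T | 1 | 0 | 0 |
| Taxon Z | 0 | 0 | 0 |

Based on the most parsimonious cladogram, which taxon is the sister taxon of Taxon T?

Taxon Z

Character polarity is set by the outgroup: the derived state is whichever differs from the outgroup's state, so for Char. 2, Char. 3 the derived state is '0', and for the remaining characters it is '1'.
Char. 1: derived state '1' in Taxon T only — an autapomorphy, so it tells us nothing about relationships among taxa.
All ingroup taxa share the derived state '0' for Char. 2; it defines the ingroup but does not resolve relationships within it.
Char. 3: derived state '0' in Taxon T and Taxon Z only — synapomorphy for {Taxon T, Taxon Z}.
Most parsimonious ingroup topology: (Taxon H,(Taxon T,Taxon Z)).
Taxon T and Taxon Z form a cherry on this tree, so they are sister taxa.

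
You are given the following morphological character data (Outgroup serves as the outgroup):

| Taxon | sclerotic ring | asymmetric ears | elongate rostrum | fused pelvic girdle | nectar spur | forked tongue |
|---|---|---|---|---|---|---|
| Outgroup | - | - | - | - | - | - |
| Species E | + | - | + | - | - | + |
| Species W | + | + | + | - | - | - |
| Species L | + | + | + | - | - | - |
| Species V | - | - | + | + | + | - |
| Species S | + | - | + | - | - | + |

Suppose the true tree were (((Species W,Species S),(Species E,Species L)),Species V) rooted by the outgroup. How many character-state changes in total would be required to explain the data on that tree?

Map each character onto (((Species W,Species S),(Species E,Species L)),Species V) (rooted by Outgroup) and count the minimum state changes it requires (Fitch parsimony):
sclerotic ring: 1; asymmetric ears: 2; elongate rostrum: 1; fused pelvic girdle: 1; nectar spur: 1; forked tongue: 2.
Total tree length = 8.

8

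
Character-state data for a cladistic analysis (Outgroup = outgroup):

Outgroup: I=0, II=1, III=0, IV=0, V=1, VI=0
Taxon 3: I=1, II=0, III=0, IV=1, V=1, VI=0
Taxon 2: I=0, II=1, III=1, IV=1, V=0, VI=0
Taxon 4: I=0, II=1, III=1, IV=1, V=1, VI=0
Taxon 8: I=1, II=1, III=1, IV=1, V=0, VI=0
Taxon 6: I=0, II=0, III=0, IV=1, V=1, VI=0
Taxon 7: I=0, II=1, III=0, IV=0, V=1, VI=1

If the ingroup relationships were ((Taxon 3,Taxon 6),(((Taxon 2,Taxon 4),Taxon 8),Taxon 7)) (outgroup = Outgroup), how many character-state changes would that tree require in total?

Map each character onto ((Taxon 3,Taxon 6),(((Taxon 2,Taxon 4),Taxon 8),Taxon 7)) (rooted by Outgroup) and count the minimum state changes it requires (Fitch parsimony):
I: 2; II: 1; III: 1; IV: 2; V: 2; VI: 1.
Total tree length = 9.

9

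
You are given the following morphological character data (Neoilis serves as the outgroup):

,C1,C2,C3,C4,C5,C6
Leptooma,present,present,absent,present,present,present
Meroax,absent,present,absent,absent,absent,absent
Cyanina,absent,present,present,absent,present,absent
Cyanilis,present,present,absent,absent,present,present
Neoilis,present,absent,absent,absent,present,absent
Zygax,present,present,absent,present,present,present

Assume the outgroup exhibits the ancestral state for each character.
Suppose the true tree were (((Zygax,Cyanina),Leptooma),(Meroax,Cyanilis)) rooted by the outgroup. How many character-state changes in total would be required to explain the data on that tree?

Map each character onto (((Zygax,Cyanina),Leptooma),(Meroax,Cyanilis)) (rooted by Neoilis) and count the minimum state changes it requires (Fitch parsimony):
C1: 2; C2: 1; C3: 1; C4: 2; C5: 1; C6: 3.
Total tree length = 10.

10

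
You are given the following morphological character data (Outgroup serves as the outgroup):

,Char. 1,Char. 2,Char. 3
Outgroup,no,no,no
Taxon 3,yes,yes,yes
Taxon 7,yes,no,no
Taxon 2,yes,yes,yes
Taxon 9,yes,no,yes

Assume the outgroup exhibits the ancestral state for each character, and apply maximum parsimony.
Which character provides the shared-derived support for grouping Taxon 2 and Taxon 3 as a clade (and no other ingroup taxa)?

The outgroup has state 'no' for every character, so 'yes' is the derived state throughout.
All ingroup taxa share the derived state 'yes' for Char. 1; it defines the ingroup but does not resolve relationships within it.
Only Taxon 2 and Taxon 3 show the derived state 'yes' for Char. 2, supporting them as a clade.
Only Taxon 2, Taxon 3, and Taxon 9 show the derived state 'yes' for Char. 3, supporting them as a clade.
Most parsimonious ingroup topology: (((Taxon 3,Taxon 2),Taxon 9),Taxon 7).
The clade {Taxon 2, Taxon 3} is supported by Char. 2: its derived state 'yes' occurs in exactly those taxa and in no other taxon (including the outgroup).

Char. 2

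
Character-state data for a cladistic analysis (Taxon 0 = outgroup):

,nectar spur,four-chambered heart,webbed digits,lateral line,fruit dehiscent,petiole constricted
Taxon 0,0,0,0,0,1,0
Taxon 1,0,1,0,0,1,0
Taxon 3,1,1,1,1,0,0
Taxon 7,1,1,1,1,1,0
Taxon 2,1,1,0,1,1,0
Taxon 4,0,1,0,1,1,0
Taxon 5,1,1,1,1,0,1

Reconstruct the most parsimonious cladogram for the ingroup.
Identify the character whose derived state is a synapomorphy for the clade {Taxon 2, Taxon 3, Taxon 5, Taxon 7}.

Character polarity is set by the outgroup: the derived state is whichever differs from the outgroup's state, so for fruit dehiscent the derived state is '0', and for the remaining characters it is '1'.
nectar spur (derived state '1') is shared by Taxon 2, Taxon 3, Taxon 5, and Taxon 7 — a synapomorphy uniting that clade.
four-chambered heart (derived state '1') is shared by all ingroup taxa — unites the whole ingroup.
Only Taxon 3, Taxon 5, and Taxon 7 show the derived state '1' for webbed digits, supporting them as a clade.
lateral line: derived state '1' in Taxon 2, Taxon 3, Taxon 4, Taxon 5, and Taxon 7 only — synapomorphy for {Taxon 2, Taxon 3, Taxon 4, Taxon 5, Taxon 7}.
fruit dehiscent (derived state '0') is shared by Taxon 3 and Taxon 5 — a synapomorphy uniting that clade.
petiole constricted (derived state '1') is unique to Taxon 5 (autapomorphy; uninformative for grouping).
Most parsimonious ingroup topology: (Taxon 1,((((Taxon 3,Taxon 5),Taxon 7),Taxon 2),Taxon 4)).
The clade {Taxon 2, Taxon 3, Taxon 5, Taxon 7} is supported by nectar spur: its derived state '1' occurs in exactly those taxa and in no other taxon (including the outgroup).

nectar spur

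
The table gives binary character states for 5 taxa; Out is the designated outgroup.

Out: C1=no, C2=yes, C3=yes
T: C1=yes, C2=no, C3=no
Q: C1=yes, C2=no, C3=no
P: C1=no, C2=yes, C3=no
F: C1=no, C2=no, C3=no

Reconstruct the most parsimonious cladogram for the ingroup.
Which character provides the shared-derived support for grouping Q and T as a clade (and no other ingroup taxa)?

C1

Character polarity is set by the outgroup: the derived state is whichever differs from the outgroup's state, so for C2, C3 the derived state is 'no', and for the remaining characters it is 'yes'.
C1: derived state 'yes' in Q and T only — synapomorphy for {Q, T}.
C2 (derived state 'no') is shared by F, Q, and T — a synapomorphy uniting that clade.
All ingroup taxa share the derived state 'no' for C3; it defines the ingroup but does not resolve relationships within it.
Most parsimonious ingroup topology: (((T,Q),F),P).
The clade {Q, T} is supported by C1: its derived state 'yes' occurs in exactly those taxa and in no other taxon (including the outgroup).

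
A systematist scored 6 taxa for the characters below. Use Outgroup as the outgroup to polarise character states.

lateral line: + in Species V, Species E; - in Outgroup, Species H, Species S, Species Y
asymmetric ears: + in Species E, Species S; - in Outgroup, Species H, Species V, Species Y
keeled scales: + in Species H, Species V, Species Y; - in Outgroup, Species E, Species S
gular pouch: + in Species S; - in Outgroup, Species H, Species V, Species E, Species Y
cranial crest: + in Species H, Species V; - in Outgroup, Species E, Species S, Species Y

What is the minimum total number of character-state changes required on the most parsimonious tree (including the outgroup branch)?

6

The outgroup has state '-' for every character, so '+' is the derived state throughout.
lateral line groups Species E and Species V, which is incompatible with the clades supported by the remaining characters; treating it as convergent (homoplasy) costs fewer steps than any alternative tree.
asymmetric ears: derived state '+' in Species E and Species S only — synapomorphy for {Species E, Species S}.
keeled scales (derived state '+') is shared by Species H, Species V, and Species Y — a synapomorphy uniting that clade.
gular pouch: derived state '+' in Species S only — an autapomorphy, so it tells us nothing about relationships among taxa.
Only Species H and Species V show the derived state '+' for cranial crest, supporting them as a clade.
Most parsimonious ingroup topology: ((Species S,Species E),((Species H,Species V),Species Y)).
Changes per character on this tree: lateral line: 2; asymmetric ears: 1; keeled scales: 1; gular pouch: 1; cranial crest: 1.
Total = 6.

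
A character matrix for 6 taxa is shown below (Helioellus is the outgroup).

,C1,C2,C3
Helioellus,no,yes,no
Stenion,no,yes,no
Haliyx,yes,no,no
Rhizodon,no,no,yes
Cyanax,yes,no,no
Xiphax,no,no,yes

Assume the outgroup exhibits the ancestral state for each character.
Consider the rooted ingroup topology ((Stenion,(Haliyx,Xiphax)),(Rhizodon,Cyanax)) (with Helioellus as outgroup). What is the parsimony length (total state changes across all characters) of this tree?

Map each character onto ((Stenion,(Haliyx,Xiphax)),(Rhizodon,Cyanax)) (rooted by Helioellus) and count the minimum state changes it requires (Fitch parsimony):
C1: 2; C2: 2; C3: 2.
Total tree length = 6.

6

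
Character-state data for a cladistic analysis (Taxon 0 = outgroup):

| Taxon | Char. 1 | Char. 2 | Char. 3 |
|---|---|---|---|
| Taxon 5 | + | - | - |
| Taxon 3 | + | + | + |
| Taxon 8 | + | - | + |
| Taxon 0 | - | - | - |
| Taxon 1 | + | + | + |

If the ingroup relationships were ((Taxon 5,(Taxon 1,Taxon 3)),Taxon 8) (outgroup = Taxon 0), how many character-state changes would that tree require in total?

4

Map each character onto ((Taxon 5,(Taxon 1,Taxon 3)),Taxon 8) (rooted by Taxon 0) and count the minimum state changes it requires (Fitch parsimony):
Char. 1: 1; Char. 2: 1; Char. 3: 2.
Total tree length = 4.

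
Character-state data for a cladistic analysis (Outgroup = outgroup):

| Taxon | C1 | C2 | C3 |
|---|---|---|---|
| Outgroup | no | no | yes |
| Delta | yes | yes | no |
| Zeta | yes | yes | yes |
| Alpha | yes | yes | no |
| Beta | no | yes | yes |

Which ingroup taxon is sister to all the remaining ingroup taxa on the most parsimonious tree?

Character polarity is set by the outgroup: the derived state is whichever differs from the outgroup's state, so for C3 the derived state is 'no', and for the remaining characters it is 'yes'.
C1: derived state 'yes' in Alpha, Delta, and Zeta only — synapomorphy for {Alpha, Delta, Zeta}.
C2 (derived state 'yes') is shared by all ingroup taxa — unites the whole ingroup.
C3 (derived state 'no') is shared by Alpha and Delta — a synapomorphy uniting that clade.
Most parsimonious ingroup topology: (((Delta,Alpha),Zeta),Beta).
Beta is sister to the clade containing all other ingroup taxa, so it is the earliest-diverging (most basal) ingroup lineage.

Beta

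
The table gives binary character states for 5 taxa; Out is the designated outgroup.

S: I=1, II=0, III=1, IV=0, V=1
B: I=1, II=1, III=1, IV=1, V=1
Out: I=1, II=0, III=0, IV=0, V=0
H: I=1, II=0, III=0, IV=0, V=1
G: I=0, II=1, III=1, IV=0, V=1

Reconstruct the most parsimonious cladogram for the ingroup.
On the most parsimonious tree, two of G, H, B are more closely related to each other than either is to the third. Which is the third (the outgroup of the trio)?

H

Character polarity is set by the outgroup: the derived state is whichever differs from the outgroup's state, so for I the derived state is '0', and for the remaining characters it is '1'.
I: derived state '0' in G only — an autapomorphy, so it tells us nothing about relationships among taxa.
II (derived state '1') is shared by B and G — a synapomorphy uniting that clade.
III: derived state '1' in B, G, and S only — synapomorphy for {B, G, S}.
IV: derived state '1' in B only — an autapomorphy, so it tells us nothing about relationships among taxa.
All ingroup taxa share the derived state '1' for V; it defines the ingroup but does not resolve relationships within it.
Most parsimonious ingroup topology: (H,(S,(G,B))).
G and B share a more recent common ancestor with each other than either does with H, so H is the least closely related of the three.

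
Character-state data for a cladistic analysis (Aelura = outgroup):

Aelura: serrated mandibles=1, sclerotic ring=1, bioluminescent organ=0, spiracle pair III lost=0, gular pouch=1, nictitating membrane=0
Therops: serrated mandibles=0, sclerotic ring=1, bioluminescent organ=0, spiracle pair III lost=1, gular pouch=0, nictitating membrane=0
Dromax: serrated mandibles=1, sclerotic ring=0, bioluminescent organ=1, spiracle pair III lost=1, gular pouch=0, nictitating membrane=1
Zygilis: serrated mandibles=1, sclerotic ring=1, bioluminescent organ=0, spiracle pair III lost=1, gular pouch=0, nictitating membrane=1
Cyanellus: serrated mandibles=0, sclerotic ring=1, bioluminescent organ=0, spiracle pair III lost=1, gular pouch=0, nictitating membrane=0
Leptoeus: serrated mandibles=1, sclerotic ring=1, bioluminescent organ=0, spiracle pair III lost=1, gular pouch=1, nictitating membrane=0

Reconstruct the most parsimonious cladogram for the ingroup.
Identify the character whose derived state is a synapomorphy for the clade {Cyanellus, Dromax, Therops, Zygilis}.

gular pouch

Character polarity is set by the outgroup: the derived state is whichever differs from the outgroup's state, so for serrated mandibles, sclerotic ring, gular pouch the derived state is '0', and for the remaining characters it is '1'.
serrated mandibles (derived state '0') is shared by Cyanellus and Therops — a synapomorphy uniting that clade.
sclerotic ring: derived state '0' in Dromax only — an autapomorphy, so it tells us nothing about relationships among taxa.
bioluminescent organ (derived state '1') is unique to Dromax (autapomorphy; uninformative for grouping).
All ingroup taxa share the derived state '1' for spiracle pair III lost; it defines the ingroup but does not resolve relationships within it.
Only Cyanellus, Dromax, Therops, and Zygilis show the derived state '0' for gular pouch, supporting them as a clade.
Only Dromax and Zygilis show the derived state '1' for nictitating membrane, supporting them as a clade.
Most parsimonious ingroup topology: (((Therops,Cyanellus),(Dromax,Zygilis)),Leptoeus).
The clade {Cyanellus, Dromax, Therops, Zygilis} is supported by gular pouch: its derived state '0' occurs in exactly those taxa and in no other taxon (including the outgroup).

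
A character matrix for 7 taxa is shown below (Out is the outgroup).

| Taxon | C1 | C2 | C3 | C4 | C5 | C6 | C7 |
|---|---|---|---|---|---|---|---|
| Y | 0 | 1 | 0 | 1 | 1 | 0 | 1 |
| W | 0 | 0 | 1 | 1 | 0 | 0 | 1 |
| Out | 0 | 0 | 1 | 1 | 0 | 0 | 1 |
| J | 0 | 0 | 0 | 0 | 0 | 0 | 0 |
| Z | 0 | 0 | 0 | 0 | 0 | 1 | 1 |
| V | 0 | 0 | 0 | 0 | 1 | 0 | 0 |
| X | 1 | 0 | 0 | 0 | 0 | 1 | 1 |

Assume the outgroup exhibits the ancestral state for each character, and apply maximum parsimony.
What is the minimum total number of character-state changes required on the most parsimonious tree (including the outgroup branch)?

Character polarity is set by the outgroup: the derived state is whichever differs from the outgroup's state, so for C3, C4, C7 the derived state is '0', and for the remaining characters it is '1'.
C1: derived state '1' in X only — an autapomorphy, so it tells us nothing about relationships among taxa.
C2 (derived state '1') is unique to Y (autapomorphy; uninformative for grouping).
Only J, V, X, Y, and Z show the derived state '0' for C3, supporting them as a clade.
C4 (derived state '0') is shared by J, V, X, and Z — a synapomorphy uniting that clade.
C5 groups V and Y, which is incompatible with the clades supported by the remaining characters; treating it as convergent (homoplasy) costs fewer steps than any alternative tree.
Only X and Z show the derived state '1' for C6, supporting them as a clade.
C7: derived state '0' in J and V only — synapomorphy for {J, V}.
Most parsimonious ingroup topology: ((((J,V),(X,Z)),Y),W).
Changes per character on this tree: C1: 1; C2: 1; C3: 1; C4: 1; C5: 2; C6: 1; C7: 1.
Total = 8.

8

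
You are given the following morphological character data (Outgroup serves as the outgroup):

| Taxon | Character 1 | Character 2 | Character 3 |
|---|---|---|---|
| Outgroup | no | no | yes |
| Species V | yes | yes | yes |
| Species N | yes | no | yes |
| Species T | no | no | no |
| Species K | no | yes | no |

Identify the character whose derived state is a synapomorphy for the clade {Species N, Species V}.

Character polarity is set by the outgroup: the derived state is whichever differs from the outgroup's state, so for Character 3 the derived state is 'no', and for the remaining characters it is 'yes'.
Character 1: derived state 'yes' in Species N and Species V only — synapomorphy for {Species N, Species V}.
Character 2 groups Species K and Species V, which is incompatible with the clades supported by the remaining characters; treating it as convergent (homoplasy) costs fewer steps than any alternative tree.
Character 3 (derived state 'no') is shared by Species K and Species T — a synapomorphy uniting that clade.
Most parsimonious ingroup topology: ((Species V,Species N),(Species T,Species K)).
The clade {Species N, Species V} is supported by Character 1: its derived state 'yes' occurs in exactly those taxa and in no other taxon (including the outgroup).

Character 1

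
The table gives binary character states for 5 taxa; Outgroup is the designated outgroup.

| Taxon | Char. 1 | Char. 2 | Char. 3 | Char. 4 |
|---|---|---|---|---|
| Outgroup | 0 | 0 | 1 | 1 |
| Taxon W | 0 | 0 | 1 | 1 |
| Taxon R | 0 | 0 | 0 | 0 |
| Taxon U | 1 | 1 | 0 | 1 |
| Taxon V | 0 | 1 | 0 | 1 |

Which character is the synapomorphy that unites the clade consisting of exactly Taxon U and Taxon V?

Character polarity is set by the outgroup: the derived state is whichever differs from the outgroup's state, so for Char. 3, Char. 4 the derived state is '0', and for the remaining characters it is '1'.
Char. 1: derived state '1' in Taxon U only — an autapomorphy, so it tells us nothing about relationships among taxa.
Only Taxon U and Taxon V show the derived state '1' for Char. 2, supporting them as a clade.
Char. 3: derived state '0' in Taxon R, Taxon U, and Taxon V only — synapomorphy for {Taxon R, Taxon U, Taxon V}.
Char. 4: derived state '0' in Taxon R only — an autapomorphy, so it tells us nothing about relationships among taxa.
Most parsimonious ingroup topology: (Taxon W,(Taxon R,(Taxon U,Taxon V))).
The clade {Taxon U, Taxon V} is supported by Char. 2: its derived state '1' occurs in exactly those taxa and in no other taxon (including the outgroup).

Char. 2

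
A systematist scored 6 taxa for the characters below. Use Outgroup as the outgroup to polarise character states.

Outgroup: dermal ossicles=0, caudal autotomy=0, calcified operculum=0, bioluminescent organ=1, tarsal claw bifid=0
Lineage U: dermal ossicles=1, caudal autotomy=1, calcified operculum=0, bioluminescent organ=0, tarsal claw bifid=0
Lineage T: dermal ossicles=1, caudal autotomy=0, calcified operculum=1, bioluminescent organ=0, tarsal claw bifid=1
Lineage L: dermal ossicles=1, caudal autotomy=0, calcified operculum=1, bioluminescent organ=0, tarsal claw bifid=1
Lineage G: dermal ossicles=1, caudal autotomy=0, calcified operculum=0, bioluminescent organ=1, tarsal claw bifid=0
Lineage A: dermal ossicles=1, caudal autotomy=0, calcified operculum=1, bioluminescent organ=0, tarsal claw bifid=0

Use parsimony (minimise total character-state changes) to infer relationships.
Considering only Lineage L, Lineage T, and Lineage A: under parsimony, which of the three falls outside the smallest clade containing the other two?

Lineage A

Character polarity is set by the outgroup: the derived state is whichever differs from the outgroup's state, so for bioluminescent organ the derived state is '0', and for the remaining characters it is '1'.
dermal ossicles (derived state '1') is shared by all ingroup taxa — unites the whole ingroup.
caudal autotomy: derived state '1' in Lineage U only — an autapomorphy, so it tells us nothing about relationships among taxa.
calcified operculum: derived state '1' in Lineage A, Lineage L, and Lineage T only — synapomorphy for {Lineage A, Lineage L, Lineage T}.
bioluminescent organ (derived state '0') is shared by Lineage A, Lineage L, Lineage T, and Lineage U — a synapomorphy uniting that clade.
tarsal claw bifid: derived state '1' in Lineage L and Lineage T only — synapomorphy for {Lineage L, Lineage T}.
Most parsimonious ingroup topology: ((Lineage U,((Lineage T,Lineage L),Lineage A)),Lineage G).
Lineage T and Lineage L share a more recent common ancestor with each other than either does with Lineage A, so Lineage A is the least closely related of the three.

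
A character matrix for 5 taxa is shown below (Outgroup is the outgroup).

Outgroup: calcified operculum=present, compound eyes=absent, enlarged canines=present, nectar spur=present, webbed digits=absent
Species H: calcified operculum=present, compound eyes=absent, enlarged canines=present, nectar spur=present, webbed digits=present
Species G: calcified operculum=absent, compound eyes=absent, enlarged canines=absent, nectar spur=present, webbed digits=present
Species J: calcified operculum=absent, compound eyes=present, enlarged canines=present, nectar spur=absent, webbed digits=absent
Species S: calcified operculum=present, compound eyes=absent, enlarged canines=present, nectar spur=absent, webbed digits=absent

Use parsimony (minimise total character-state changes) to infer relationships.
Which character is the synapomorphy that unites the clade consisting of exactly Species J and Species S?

nectar spur

Character polarity is set by the outgroup: the derived state is whichever differs from the outgroup's state, so for calcified operculum, enlarged canines, nectar spur the derived state is 'absent', and for the remaining characters it is 'present'.
calcified operculum groups Species G and Species J, which is incompatible with the clades supported by the remaining characters; treating it as convergent (homoplasy) costs fewer steps than any alternative tree.
compound eyes: derived state 'present' in Species J only — an autapomorphy, so it tells us nothing about relationships among taxa.
enlarged canines (derived state 'absent') is unique to Species G (autapomorphy; uninformative for grouping).
nectar spur (derived state 'absent') is shared by Species J and Species S — a synapomorphy uniting that clade.
Only Species G and Species H show the derived state 'present' for webbed digits, supporting them as a clade.
Most parsimonious ingroup topology: ((Species H,Species G),(Species J,Species S)).
The clade {Species J, Species S} is supported by nectar spur: its derived state 'absent' occurs in exactly those taxa and in no other taxon (including the outgroup).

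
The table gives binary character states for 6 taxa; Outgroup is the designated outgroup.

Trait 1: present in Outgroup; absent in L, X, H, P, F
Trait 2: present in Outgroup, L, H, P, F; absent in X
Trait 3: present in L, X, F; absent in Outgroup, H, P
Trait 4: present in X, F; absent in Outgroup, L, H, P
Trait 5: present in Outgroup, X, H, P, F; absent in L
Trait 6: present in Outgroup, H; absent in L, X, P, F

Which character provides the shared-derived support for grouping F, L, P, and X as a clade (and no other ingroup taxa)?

Trait 6

Character polarity is set by the outgroup: the derived state is whichever differs from the outgroup's state, so for Trait 1, Trait 2, Trait 5, Trait 6 the derived state is 'absent', and for the remaining characters it is 'present'.
Trait 1 (derived state 'absent') is shared by all ingroup taxa — unites the whole ingroup.
Trait 2 (derived state 'absent') is unique to X (autapomorphy; uninformative for grouping).
Only F, L, and X show the derived state 'present' for Trait 3, supporting them as a clade.
Only F and X show the derived state 'present' for Trait 4, supporting them as a clade.
Trait 5: derived state 'absent' in L only — an autapomorphy, so it tells us nothing about relationships among taxa.
Only F, L, P, and X show the derived state 'absent' for Trait 6, supporting them as a clade.
Most parsimonious ingroup topology: (H,(P,((X,F),L))).
The clade {F, L, P, X} is supported by Trait 6: its derived state 'absent' occurs in exactly those taxa and in no other taxon (including the outgroup).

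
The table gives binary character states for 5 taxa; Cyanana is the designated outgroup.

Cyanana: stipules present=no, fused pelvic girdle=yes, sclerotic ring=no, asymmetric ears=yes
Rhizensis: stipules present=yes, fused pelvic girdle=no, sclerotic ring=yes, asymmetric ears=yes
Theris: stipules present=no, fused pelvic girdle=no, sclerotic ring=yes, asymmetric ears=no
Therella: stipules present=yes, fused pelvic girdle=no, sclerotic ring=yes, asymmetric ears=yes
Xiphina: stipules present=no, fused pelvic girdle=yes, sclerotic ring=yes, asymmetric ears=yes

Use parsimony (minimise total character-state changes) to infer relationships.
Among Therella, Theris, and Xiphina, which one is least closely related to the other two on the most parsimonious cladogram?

Character polarity is set by the outgroup: the derived state is whichever differs from the outgroup's state, so for fused pelvic girdle, asymmetric ears the derived state is 'no', and for the remaining characters it is 'yes'.
stipules present (derived state 'yes') is shared by Rhizensis and Therella — a synapomorphy uniting that clade.
fused pelvic girdle: derived state 'no' in Rhizensis, Therella, and Theris only — synapomorphy for {Rhizensis, Therella, Theris}.
All ingroup taxa share the derived state 'yes' for sclerotic ring; it defines the ingroup but does not resolve relationships within it.
asymmetric ears (derived state 'no') is unique to Theris (autapomorphy; uninformative for grouping).
Most parsimonious ingroup topology: (((Rhizensis,Therella),Theris),Xiphina).
Theris and Therella share a more recent common ancestor with each other than either does with Xiphina, so Xiphina is the least closely related of the three.

Xiphina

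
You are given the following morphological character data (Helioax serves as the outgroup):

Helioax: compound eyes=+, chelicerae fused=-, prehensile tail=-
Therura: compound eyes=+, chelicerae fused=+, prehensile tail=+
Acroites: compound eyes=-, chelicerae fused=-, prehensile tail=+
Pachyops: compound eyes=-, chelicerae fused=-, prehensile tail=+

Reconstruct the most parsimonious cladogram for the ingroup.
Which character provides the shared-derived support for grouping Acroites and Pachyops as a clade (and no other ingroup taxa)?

Character polarity is set by the outgroup: the derived state is whichever differs from the outgroup's state, so for compound eyes the derived state is '-', and for the remaining characters it is '+'.
Only Acroites and Pachyops show the derived state '-' for compound eyes, supporting them as a clade.
chelicerae fused: derived state '+' in Therura only — an autapomorphy, so it tells us nothing about relationships among taxa.
prehensile tail (derived state '+') is shared by all ingroup taxa — unites the whole ingroup.
Most parsimonious ingroup topology: (Therura,(Acroites,Pachyops)).
The clade {Acroites, Pachyops} is supported by compound eyes: its derived state '-' occurs in exactly those taxa and in no other taxon (including the outgroup).

compound eyes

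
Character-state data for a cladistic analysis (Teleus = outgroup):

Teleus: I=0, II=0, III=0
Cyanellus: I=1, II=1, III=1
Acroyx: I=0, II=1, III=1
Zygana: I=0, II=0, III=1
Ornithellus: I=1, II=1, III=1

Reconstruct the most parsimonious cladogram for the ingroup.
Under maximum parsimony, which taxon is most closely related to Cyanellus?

Ornithellus

The outgroup has state '0' for every character, so '1' is the derived state throughout.
I: derived state '1' in Cyanellus and Ornithellus only — synapomorphy for {Cyanellus, Ornithellus}.
II (derived state '1') is shared by Acroyx, Cyanellus, and Ornithellus — a synapomorphy uniting that clade.
All ingroup taxa share the derived state '1' for III; it defines the ingroup but does not resolve relationships within it.
Most parsimonious ingroup topology: (((Cyanellus,Ornithellus),Acroyx),Zygana).
Cyanellus and Ornithellus form a cherry on this tree, so they are sister taxa.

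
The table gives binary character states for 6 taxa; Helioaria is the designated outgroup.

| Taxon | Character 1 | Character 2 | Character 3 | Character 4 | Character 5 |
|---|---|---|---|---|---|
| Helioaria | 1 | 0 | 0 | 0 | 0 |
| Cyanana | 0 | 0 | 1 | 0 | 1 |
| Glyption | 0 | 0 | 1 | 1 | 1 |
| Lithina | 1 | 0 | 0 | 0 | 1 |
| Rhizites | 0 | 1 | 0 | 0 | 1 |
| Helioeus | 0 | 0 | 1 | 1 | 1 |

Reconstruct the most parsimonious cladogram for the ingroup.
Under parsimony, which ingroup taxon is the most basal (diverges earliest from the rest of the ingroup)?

Lithina

Character polarity is set by the outgroup: the derived state is whichever differs from the outgroup's state, so for Character 1 the derived state is '0', and for the remaining characters it is '1'.
Only Cyanana, Glyption, Helioeus, and Rhizites show the derived state '0' for Character 1, supporting them as a clade.
Character 2 (derived state '1') is unique to Rhizites (autapomorphy; uninformative for grouping).
Only Cyanana, Glyption, and Helioeus show the derived state '1' for Character 3, supporting them as a clade.
Only Glyption and Helioeus show the derived state '1' for Character 4, supporting them as a clade.
All ingroup taxa share the derived state '1' for Character 5; it defines the ingroup but does not resolve relationships within it.
Most parsimonious ingroup topology: (((Cyanana,(Glyption,Helioeus)),Rhizites),Lithina).
Lithina is sister to the clade containing all other ingroup taxa, so it is the earliest-diverging (most basal) ingroup lineage.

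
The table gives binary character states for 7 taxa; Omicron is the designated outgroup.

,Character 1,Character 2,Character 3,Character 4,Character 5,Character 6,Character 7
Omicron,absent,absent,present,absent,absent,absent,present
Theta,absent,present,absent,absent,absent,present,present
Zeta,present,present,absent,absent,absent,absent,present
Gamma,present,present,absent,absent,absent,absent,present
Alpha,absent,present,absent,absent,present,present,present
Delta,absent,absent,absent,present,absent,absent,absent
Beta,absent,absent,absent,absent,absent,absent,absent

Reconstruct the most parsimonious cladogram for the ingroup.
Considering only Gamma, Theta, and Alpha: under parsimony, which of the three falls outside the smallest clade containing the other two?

Character polarity is set by the outgroup: the derived state is whichever differs from the outgroup's state, so for Character 3, Character 7 the derived state is 'absent', and for the remaining characters it is 'present'.
Only Gamma and Zeta show the derived state 'present' for Character 1, supporting them as a clade.
Character 2: derived state 'present' in Alpha, Gamma, Theta, and Zeta only — synapomorphy for {Alpha, Gamma, Theta, Zeta}.
All ingroup taxa share the derived state 'absent' for Character 3; it defines the ingroup but does not resolve relationships within it.
Character 4: derived state 'present' in Delta only — an autapomorphy, so it tells us nothing about relationships among taxa.
Character 5 (derived state 'present') is unique to Alpha (autapomorphy; uninformative for grouping).
Character 6 (derived state 'present') is shared by Alpha and Theta — a synapomorphy uniting that clade.
Character 7 (derived state 'absent') is shared by Beta and Delta — a synapomorphy uniting that clade.
Most parsimonious ingroup topology: (((Theta,Alpha),(Zeta,Gamma)),(Delta,Beta)).
Alpha and Theta share a more recent common ancestor with each other than either does with Gamma, so Gamma is the least closely related of the three.

Gamma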